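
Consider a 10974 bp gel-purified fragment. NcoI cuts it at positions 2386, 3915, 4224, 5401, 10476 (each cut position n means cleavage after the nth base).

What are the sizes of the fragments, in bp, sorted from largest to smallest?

5075, 2386, 1529, 1177, 498, 309 bp

Linear molecule, 5 cuts → 6 fragments:
  2386 − 0 = 2386 bp
  3915 − 2386 = 1529 bp
  4224 − 3915 = 309 bp
  5401 − 4224 = 1177 bp
  10476 − 5401 = 5075 bp
  10974 − 10476 = 498 bp
Sorted largest to smallest: 5075, 2386, 1529, 1177, 498, 309 bp.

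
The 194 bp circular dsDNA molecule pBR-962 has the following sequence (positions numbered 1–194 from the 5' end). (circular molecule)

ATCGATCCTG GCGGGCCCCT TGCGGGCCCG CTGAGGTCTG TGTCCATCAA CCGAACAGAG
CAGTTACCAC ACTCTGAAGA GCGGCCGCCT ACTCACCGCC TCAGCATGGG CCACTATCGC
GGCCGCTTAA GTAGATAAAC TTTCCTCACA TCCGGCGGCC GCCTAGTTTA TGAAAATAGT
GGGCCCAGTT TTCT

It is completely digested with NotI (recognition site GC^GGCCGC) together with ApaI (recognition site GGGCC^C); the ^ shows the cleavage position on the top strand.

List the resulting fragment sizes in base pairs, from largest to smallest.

54, 38, 36, 29, 26, 11 bp

NotI sites (GCGGCCGC) start at positions 81, 119, 155.
NotI cuts after base 2 of each site, so after positions 82, 120, 156.
ApaI sites (GGGCCC) start at positions 13, 24, 181.
ApaI cuts after base 5 of each site (before the last base), so after positions 17, 28, 185.
Combined cut positions: 17, 28, 82, 120, 156, 185.
Circular molecule, 6 cuts → 6 fragments:
  18–28 → 11 bp
  29–82 → 54 bp
  83–120 → 38 bp
  121–156 → 36 bp
  157–185 → 29 bp
  186–194 then 1–17 → 9 + 17 = 26 bp
Sorted largest to smallest: 54, 38, 36, 29, 26, 11 bp.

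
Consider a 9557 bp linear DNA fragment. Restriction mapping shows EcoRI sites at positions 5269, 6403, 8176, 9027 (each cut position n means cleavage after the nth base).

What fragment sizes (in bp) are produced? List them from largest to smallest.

Linear molecule, 4 cuts → 5 fragments:
  5269 − 0 = 5269 bp
  6403 − 5269 = 1134 bp
  8176 − 6403 = 1773 bp
  9027 − 8176 = 851 bp
  9557 − 9027 = 530 bp
Sorted largest to smallest: 5269, 1773, 1134, 851, 530 bp.

5269, 1773, 1134, 851, 530 bp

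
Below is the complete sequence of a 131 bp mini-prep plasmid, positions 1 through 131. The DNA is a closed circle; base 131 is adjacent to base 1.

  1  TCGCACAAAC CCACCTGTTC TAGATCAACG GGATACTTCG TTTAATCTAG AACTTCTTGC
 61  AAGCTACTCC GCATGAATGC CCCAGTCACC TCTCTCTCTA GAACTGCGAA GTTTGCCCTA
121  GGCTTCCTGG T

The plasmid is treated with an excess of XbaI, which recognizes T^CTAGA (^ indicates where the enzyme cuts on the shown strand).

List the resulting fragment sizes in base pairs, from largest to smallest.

XbaI sites (TCTAGA) start at positions 19, 46, 97.
XbaI cuts after the first base of each site, so after positions 19, 46, 97.
Circular molecule, 3 cuts → 3 fragments:
  20–46 → 27 bp
  47–97 → 51 bp
  98–131 then 1–19 → 34 + 19 = 53 bp
Sorted largest to smallest: 53, 51, 27 bp.

53, 51, 27 bp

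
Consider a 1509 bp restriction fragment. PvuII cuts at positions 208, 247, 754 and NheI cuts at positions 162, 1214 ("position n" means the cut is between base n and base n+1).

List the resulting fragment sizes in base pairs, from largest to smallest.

Combined cut positions (sorted): 162, 208, 247, 754, 1214.
Linear molecule, 5 cuts → 6 fragments:
  162 − 0 = 162 bp
  208 − 162 = 46 bp
  247 − 208 = 39 bp
  754 − 247 = 507 bp
  1214 − 754 = 460 bp
  1509 − 1214 = 295 bp
Sorted largest to smallest: 507, 460, 295, 162, 46, 39 bp.

507, 460, 295, 162, 46, 39 bp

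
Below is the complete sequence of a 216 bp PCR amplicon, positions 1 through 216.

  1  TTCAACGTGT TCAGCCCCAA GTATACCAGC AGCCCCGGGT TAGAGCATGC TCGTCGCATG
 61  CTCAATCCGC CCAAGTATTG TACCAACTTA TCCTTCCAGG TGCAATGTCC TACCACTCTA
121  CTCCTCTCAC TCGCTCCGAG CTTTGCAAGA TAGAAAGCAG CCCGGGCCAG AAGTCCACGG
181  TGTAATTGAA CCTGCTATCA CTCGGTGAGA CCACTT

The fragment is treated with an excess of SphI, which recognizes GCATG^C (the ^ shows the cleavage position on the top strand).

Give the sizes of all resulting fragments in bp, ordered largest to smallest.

156, 49, 11 bp

SphI sites (GCATGC) start at positions 45, 56.
SphI cuts after base 5 of each site (before the last base), so after positions 49, 60.
Linear molecule, 2 cuts → 3 fragments:
  1–49 → 49 bp
  50–60 → 11 bp
  61–216 → 156 bp
Sorted largest to smallest: 156, 49, 11 bp.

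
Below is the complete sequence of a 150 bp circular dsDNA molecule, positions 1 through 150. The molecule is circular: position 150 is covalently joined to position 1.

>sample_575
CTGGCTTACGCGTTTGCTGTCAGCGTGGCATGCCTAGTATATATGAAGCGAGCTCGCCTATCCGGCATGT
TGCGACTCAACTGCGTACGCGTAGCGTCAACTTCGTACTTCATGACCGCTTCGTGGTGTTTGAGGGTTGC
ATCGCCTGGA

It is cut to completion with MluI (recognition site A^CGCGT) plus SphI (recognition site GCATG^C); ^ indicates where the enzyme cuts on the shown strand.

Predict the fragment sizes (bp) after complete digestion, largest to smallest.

MluI sites (ACGCGT) start at positions 8, 87.
MluI cuts after the first base of each site, so after positions 8, 87.
The SphI site (GCATGC) starts at position 28.
SphI cuts after base 5 of each site (before the last base), so after position 32.
Combined cut positions: 8, 32, 87.
Circular molecule, 3 cuts → 3 fragments:
  9–32 → 24 bp
  33–87 → 55 bp
  88–150 then 1–8 → 63 + 8 = 71 bp
Sorted largest to smallest: 71, 55, 24 bp.

71, 55, 24 bp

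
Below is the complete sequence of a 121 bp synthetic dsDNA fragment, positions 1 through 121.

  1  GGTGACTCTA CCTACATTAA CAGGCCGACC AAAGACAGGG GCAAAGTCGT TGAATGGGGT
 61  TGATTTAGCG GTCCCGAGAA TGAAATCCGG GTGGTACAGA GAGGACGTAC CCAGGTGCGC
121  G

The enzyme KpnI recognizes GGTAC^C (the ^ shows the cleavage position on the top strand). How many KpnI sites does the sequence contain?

No occurrence of GGTACC is present in the sequence.
KpnI does not cut: 0 sites.

0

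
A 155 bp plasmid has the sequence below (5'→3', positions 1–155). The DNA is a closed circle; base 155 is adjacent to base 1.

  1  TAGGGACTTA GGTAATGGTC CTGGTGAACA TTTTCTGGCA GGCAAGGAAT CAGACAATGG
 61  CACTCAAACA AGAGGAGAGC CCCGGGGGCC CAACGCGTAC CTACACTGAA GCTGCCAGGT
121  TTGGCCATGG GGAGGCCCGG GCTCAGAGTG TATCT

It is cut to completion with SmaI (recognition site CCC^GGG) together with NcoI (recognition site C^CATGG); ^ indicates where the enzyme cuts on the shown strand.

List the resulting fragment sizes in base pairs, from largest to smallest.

SmaI sites (CCCGGG) start at positions 81, 136.
SmaI cuts after base 3 of each site, so after positions 83, 138.
The NcoI site (CCATGG) starts at position 125.
NcoI cuts after the first base of each site, so after position 125.
Combined cut positions: 83, 125, 138.
Circular molecule, 3 cuts → 3 fragments:
  84–125 → 42 bp
  126–138 → 13 bp
  139–155 then 1–83 → 17 + 83 = 100 bp
Sorted largest to smallest: 100, 42, 13 bp.

100, 42, 13 bp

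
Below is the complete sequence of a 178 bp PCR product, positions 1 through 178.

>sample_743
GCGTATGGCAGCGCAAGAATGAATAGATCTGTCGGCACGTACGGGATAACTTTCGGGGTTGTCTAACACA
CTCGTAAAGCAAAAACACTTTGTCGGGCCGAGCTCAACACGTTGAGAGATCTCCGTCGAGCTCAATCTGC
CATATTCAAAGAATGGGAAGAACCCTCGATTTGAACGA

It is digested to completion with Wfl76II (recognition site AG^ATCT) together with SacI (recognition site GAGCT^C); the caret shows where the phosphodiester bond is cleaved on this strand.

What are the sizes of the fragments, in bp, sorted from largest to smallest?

Wfl76II sites (AGATCT) start at positions 25, 117.
Wfl76II cuts after base 2 of each site, so after positions 26, 118.
SacI sites (GAGCTC) start at positions 100, 128.
SacI cuts after base 5 of each site (before the last base), so after positions 104, 132.
Combined cut positions: 26, 104, 118, 132.
Linear molecule, 4 cuts → 5 fragments:
  1–26 → 26 bp
  27–104 → 78 bp
  105–118 → 14 bp
  119–132 → 14 bp
  133–178 → 46 bp
Sorted largest to smallest: 78, 46, 26, 14, 14 bp.

78, 46, 26, 14, 14 bp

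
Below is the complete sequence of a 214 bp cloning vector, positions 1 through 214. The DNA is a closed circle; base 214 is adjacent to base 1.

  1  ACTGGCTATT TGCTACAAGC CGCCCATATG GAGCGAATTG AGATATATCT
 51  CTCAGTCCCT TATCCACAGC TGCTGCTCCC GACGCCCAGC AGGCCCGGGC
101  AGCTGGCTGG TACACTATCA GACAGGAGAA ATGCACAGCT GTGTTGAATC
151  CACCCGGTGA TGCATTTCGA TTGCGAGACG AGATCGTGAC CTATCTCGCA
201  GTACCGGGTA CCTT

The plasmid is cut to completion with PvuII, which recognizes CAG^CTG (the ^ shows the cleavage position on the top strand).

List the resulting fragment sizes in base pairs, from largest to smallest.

PvuII sites (CAGCTG) start at positions 67, 100, 136.
PvuII cuts after base 3 of each site, so after positions 69, 102, 138.
Circular molecule, 3 cuts → 3 fragments:
  70–102 → 33 bp
  103–138 → 36 bp
  139–214 then 1–69 → 76 + 69 = 145 bp
Sorted largest to smallest: 145, 36, 33 bp.

145, 36, 33 bp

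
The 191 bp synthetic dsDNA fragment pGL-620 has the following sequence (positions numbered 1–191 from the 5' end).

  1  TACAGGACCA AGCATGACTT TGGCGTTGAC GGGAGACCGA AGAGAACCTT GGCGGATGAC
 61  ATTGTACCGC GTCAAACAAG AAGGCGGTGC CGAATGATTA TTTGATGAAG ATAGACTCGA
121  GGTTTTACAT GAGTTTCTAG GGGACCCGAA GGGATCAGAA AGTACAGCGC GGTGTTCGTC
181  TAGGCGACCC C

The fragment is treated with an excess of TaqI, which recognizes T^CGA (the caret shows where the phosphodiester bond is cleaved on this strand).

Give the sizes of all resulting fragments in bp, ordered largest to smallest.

The TaqI site (TCGA) starts at position 117.
TaqI cuts after the first base of each site, so after position 117.
Linear molecule, 1 cut → 2 fragments:
  1–117 → 117 bp
  118–191 → 74 bp
Sorted largest to smallest: 117, 74 bp.

117, 74 bp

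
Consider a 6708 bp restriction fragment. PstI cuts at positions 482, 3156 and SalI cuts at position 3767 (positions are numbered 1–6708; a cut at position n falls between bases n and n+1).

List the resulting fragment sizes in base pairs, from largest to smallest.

2941, 2674, 611, 482 bp

Combined cut positions (sorted): 482, 3156, 3767.
Linear molecule, 3 cuts → 4 fragments:
  482 − 0 = 482 bp
  3156 − 482 = 2674 bp
  3767 − 3156 = 611 bp
  6708 − 3767 = 2941 bp
Sorted largest to smallest: 2941, 2674, 611, 482 bp.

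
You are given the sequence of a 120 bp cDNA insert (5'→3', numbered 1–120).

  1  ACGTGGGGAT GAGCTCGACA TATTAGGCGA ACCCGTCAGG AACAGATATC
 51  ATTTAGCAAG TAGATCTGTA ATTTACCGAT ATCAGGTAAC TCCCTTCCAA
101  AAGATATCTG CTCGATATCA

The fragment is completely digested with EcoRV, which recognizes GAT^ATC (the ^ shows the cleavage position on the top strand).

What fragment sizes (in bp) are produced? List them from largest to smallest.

EcoRV sites (GATATC) start at positions 45, 78, 103, 114.
EcoRV cuts after base 3 of each site, so after positions 47, 80, 105, 116.
Linear molecule, 4 cuts → 5 fragments:
  1–47 → 47 bp
  48–80 → 33 bp
  81–105 → 25 bp
  106–116 → 11 bp
  117–120 → 4 bp
Sorted largest to smallest: 47, 33, 25, 11, 4 bp.

47, 33, 25, 11, 4 bp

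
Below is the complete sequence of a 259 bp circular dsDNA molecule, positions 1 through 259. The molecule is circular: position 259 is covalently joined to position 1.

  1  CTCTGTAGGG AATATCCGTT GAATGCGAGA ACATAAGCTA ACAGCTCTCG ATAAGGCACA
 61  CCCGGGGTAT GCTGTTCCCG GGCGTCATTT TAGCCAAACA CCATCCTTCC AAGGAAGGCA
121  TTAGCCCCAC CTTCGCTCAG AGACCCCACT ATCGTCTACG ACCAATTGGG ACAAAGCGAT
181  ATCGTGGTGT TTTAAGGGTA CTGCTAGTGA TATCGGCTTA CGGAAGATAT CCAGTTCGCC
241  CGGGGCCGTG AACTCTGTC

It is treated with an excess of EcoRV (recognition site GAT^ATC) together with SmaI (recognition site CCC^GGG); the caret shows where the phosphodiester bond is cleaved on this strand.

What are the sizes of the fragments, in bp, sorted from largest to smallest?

101, 81, 31, 17, 16, 13 bp

EcoRV sites (GATATC) start at positions 178, 209, 226.
EcoRV cuts after base 3 of each site, so after positions 180, 211, 228.
SmaI sites (CCCGGG) start at positions 61, 77, 239.
SmaI cuts after base 3 of each site, so after positions 63, 79, 241.
Combined cut positions: 63, 79, 180, 211, 228, 241.
Circular molecule, 6 cuts → 6 fragments:
  64–79 → 16 bp
  80–180 → 101 bp
  181–211 → 31 bp
  212–228 → 17 bp
  229–241 → 13 bp
  242–259 then 1–63 → 18 + 63 = 81 bp
Sorted largest to smallest: 101, 81, 31, 17, 16, 13 bp.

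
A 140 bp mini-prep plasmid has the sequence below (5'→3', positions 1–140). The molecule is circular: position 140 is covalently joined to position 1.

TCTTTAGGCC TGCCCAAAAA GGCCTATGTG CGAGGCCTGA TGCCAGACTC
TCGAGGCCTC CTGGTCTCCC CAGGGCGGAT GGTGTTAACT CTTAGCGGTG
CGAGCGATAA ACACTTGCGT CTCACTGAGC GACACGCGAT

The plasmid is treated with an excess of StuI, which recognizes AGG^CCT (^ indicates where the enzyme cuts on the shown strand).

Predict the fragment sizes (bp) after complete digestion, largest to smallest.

92, 21, 14, 13 bp

StuI sites (AGGCCT) start at positions 6, 20, 33, 54.
StuI cuts after base 3 of each site, so after positions 8, 22, 35, 56.
Circular molecule, 4 cuts → 4 fragments:
  9–22 → 14 bp
  23–35 → 13 bp
  36–56 → 21 bp
  57–140 then 1–8 → 84 + 8 = 92 bp
Sorted largest to smallest: 92, 21, 14, 13 bp.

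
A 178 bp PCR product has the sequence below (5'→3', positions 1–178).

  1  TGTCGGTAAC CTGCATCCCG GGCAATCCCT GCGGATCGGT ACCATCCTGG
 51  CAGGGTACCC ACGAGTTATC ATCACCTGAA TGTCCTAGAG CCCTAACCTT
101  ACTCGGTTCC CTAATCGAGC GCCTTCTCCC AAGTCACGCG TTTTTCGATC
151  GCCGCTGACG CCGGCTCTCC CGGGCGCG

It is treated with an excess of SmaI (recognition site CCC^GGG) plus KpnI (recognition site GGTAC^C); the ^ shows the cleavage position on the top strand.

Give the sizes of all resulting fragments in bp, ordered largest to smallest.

SmaI sites (CCCGGG) start at positions 17, 169.
SmaI cuts after base 3 of each site, so after positions 19, 171.
KpnI sites (GGTACC) start at positions 38, 54.
KpnI cuts after base 5 of each site (before the last base), so after positions 42, 58.
Combined cut positions: 19, 42, 58, 171.
Linear molecule, 4 cuts → 5 fragments:
  1–19 → 19 bp
  20–42 → 23 bp
  43–58 → 16 bp
  59–171 → 113 bp
  172–178 → 7 bp
Sorted largest to smallest: 113, 23, 19, 16, 7 bp.

113, 23, 19, 16, 7 bp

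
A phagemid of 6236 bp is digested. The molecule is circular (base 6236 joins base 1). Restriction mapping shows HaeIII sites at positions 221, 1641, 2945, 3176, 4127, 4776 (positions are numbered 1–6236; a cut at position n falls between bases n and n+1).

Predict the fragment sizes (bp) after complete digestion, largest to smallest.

Circular molecule, 6 cuts → 6 fragments:
  1641 − 221 = 1420 bp
  2945 − 1641 = 1304 bp
  3176 − 2945 = 231 bp
  4127 − 3176 = 951 bp
  4776 − 4127 = 649 bp
  wrap: 6236 − 4776 + 221 = 1681 bp
Sorted largest to smallest: 1681, 1420, 1304, 951, 649, 231 bp.

1681, 1420, 1304, 951, 649, 231 bp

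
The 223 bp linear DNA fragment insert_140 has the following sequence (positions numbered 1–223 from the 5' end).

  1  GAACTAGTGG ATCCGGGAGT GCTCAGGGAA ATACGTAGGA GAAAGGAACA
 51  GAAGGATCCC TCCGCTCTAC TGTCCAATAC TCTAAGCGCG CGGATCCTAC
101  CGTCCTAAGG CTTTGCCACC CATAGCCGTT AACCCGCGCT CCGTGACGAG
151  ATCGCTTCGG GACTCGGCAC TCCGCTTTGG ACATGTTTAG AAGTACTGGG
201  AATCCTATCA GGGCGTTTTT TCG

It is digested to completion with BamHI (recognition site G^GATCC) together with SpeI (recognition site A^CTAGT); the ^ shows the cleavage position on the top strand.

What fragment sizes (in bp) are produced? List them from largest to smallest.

BamHI sites (GGATCC) start at positions 9, 54, 92.
BamHI cuts after the first base of each site, so after positions 9, 54, 92.
The SpeI site (ACTAGT) starts at position 3.
SpeI cuts after the first base of each site, so after position 3.
Combined cut positions: 3, 9, 54, 92.
Linear molecule, 4 cuts → 5 fragments:
  1–3 → 3 bp
  4–9 → 6 bp
  10–54 → 45 bp
  55–92 → 38 bp
  93–223 → 131 bp
Sorted largest to smallest: 131, 45, 38, 6, 3 bp.

131, 45, 38, 6, 3 bp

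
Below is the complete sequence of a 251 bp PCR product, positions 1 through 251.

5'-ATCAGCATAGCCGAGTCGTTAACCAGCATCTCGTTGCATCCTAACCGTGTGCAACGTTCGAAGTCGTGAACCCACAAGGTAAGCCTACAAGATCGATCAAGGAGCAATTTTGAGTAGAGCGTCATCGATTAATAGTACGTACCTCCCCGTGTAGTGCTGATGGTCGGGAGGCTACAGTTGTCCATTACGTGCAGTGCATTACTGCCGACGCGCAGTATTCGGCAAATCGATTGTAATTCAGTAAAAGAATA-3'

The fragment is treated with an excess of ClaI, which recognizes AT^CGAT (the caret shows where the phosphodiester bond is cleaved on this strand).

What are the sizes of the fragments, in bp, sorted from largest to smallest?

102, 93, 32, 24 bp

ClaI sites (ATCGAT) start at positions 92, 124, 226.
ClaI cuts after base 2 of each site, so after positions 93, 125, 227.
Linear molecule, 3 cuts → 4 fragments:
  1–93 → 93 bp
  94–125 → 32 bp
  126–227 → 102 bp
  228–251 → 24 bp
Sorted largest to smallest: 102, 93, 32, 24 bp.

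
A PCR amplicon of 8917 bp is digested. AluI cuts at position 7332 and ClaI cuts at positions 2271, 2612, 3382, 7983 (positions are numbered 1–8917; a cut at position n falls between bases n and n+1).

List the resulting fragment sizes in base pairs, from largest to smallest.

3950, 2271, 934, 770, 651, 341 bp

Combined cut positions (sorted): 2271, 2612, 3382, 7332, 7983.
Linear molecule, 5 cuts → 6 fragments:
  2271 − 0 = 2271 bp
  2612 − 2271 = 341 bp
  3382 − 2612 = 770 bp
  7332 − 3382 = 3950 bp
  7983 − 7332 = 651 bp
  8917 − 7983 = 934 bp
Sorted largest to smallest: 3950, 2271, 934, 770, 651, 341 bp.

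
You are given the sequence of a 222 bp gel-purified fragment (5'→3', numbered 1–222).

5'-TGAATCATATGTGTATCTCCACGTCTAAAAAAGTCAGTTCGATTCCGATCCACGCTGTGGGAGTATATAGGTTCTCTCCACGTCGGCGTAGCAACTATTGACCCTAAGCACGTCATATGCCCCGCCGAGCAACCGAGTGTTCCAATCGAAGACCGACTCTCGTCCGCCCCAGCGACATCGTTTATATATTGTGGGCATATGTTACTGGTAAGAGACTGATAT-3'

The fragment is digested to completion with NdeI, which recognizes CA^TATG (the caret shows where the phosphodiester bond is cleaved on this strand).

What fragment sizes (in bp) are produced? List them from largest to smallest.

NdeI sites (CATATG) start at positions 6, 114, 196.
NdeI cuts after base 2 of each site, so after positions 7, 115, 197.
Linear molecule, 3 cuts → 4 fragments:
  1–7 → 7 bp
  8–115 → 108 bp
  116–197 → 82 bp
  198–222 → 25 bp
Sorted largest to smallest: 108, 82, 25, 7 bp.

108, 82, 25, 7 bp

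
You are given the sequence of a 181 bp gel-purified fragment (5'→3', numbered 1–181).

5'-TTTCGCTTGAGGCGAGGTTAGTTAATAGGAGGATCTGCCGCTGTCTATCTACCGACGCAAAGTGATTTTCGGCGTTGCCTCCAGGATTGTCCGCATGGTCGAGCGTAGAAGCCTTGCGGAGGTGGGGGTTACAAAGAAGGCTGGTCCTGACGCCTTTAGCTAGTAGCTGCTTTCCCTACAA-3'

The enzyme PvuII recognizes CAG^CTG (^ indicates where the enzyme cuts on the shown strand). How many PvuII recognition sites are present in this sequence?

No occurrence of CAGCTG is present in the sequence.
PvuII does not cut: 0 sites.

0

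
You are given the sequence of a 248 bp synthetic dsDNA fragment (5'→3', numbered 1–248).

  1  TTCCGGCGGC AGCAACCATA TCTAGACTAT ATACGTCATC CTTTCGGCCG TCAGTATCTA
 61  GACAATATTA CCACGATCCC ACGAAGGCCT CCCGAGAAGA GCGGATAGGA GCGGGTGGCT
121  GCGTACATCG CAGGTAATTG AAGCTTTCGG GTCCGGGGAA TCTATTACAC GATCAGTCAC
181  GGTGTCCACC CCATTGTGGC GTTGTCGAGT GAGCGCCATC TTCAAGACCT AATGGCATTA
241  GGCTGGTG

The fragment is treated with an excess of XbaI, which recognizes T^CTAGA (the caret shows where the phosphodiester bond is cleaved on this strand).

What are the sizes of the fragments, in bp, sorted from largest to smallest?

XbaI sites (TCTAGA) start at positions 21, 57.
XbaI cuts after the first base of each site, so after positions 21, 57.
Linear molecule, 2 cuts → 3 fragments:
  1–21 → 21 bp
  22–57 → 36 bp
  58–248 → 191 bp
Sorted largest to smallest: 191, 36, 21 bp.

191, 36, 21 bp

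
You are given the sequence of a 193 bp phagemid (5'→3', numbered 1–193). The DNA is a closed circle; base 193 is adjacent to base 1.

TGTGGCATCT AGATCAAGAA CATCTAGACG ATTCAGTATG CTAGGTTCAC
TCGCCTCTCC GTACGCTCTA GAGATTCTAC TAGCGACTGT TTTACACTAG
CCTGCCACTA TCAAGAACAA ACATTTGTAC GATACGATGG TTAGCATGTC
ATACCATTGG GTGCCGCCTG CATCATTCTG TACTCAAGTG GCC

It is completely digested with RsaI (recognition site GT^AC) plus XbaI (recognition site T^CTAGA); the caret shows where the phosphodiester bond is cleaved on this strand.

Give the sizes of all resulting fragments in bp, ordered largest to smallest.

RsaI sites (GTAC) start at positions 61, 127, 180.
RsaI cuts after base 2 of each site, so after positions 62, 128, 181.
XbaI sites (TCTAGA) start at positions 8, 23, 67.
XbaI cuts after the first base of each site, so after positions 8, 23, 67.
Combined cut positions: 8, 23, 62, 67, 128, 181.
Circular molecule, 6 cuts → 6 fragments:
  9–23 → 15 bp
  24–62 → 39 bp
  63–67 → 5 bp
  68–128 → 61 bp
  129–181 → 53 bp
  182–193 then 1–8 → 12 + 8 = 20 bp
Sorted largest to smallest: 61, 53, 39, 20, 15, 5 bp.

61, 53, 39, 20, 15, 5 bp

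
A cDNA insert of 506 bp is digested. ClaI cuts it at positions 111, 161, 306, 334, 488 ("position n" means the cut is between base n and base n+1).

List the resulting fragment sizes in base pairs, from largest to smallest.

Linear molecule, 5 cuts → 6 fragments:
  111 − 0 = 111 bp
  161 − 111 = 50 bp
  306 − 161 = 145 bp
  334 − 306 = 28 bp
  488 − 334 = 154 bp
  506 − 488 = 18 bp
Sorted largest to smallest: 154, 145, 111, 50, 28, 18 bp.

154, 145, 111, 50, 28, 18 bp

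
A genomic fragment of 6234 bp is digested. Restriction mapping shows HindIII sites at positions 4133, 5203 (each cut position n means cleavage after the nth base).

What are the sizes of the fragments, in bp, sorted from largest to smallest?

4133, 1070, 1031 bp

Linear molecule, 2 cuts → 3 fragments:
  4133 − 0 = 4133 bp
  5203 − 4133 = 1070 bp
  6234 − 5203 = 1031 bp
Sorted largest to smallest: 4133, 1070, 1031 bp.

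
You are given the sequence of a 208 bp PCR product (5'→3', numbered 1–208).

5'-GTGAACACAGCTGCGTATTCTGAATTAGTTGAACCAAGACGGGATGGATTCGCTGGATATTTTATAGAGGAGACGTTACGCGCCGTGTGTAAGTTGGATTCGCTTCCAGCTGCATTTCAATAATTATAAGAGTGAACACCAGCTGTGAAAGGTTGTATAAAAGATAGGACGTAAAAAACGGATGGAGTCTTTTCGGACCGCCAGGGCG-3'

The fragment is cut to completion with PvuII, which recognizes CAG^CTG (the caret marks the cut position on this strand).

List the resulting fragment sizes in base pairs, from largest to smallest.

99, 66, 33, 10 bp

PvuII sites (CAGCTG) start at positions 8, 107, 140.
PvuII cuts after base 3 of each site, so after positions 10, 109, 142.
Linear molecule, 3 cuts → 4 fragments:
  1–10 → 10 bp
  11–109 → 99 bp
  110–142 → 33 bp
  143–208 → 66 bp
Sorted largest to smallest: 99, 66, 33, 10 bp.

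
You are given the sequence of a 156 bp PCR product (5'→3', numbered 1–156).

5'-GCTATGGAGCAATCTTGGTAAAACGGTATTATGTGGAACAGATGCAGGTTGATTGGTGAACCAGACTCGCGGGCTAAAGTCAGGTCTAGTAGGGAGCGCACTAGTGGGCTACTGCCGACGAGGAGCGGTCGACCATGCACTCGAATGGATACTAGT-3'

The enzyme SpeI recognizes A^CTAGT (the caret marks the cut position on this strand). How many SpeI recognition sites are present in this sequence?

2

ACTAGT occurs starting at positions 100, 151.
SpeI cuts at 2 sites.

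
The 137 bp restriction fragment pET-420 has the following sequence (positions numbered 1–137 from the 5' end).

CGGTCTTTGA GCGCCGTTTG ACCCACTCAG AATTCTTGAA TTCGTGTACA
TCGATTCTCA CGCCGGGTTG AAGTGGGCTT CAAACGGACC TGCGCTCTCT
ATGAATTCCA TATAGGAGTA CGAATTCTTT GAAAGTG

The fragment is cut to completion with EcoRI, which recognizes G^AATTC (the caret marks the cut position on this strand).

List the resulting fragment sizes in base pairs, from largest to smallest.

EcoRI sites (GAATTC) start at positions 30, 38, 103, 122.
EcoRI cuts after the first base of each site, so after positions 30, 38, 103, 122.
Linear molecule, 4 cuts → 5 fragments:
  1–30 → 30 bp
  31–38 → 8 bp
  39–103 → 65 bp
  104–122 → 19 bp
  123–137 → 15 bp
Sorted largest to smallest: 65, 30, 19, 15, 8 bp.

65, 30, 19, 15, 8 bp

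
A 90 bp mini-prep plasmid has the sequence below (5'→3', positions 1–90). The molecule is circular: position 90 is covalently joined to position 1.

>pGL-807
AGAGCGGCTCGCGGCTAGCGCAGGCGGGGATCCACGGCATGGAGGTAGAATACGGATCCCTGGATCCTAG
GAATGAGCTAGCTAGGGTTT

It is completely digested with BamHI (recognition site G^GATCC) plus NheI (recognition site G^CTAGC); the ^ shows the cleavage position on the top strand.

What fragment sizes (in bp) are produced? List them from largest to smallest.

BamHI sites (GGATCC) start at positions 28, 54, 62.
BamHI cuts after the first base of each site, so after positions 28, 54, 62.
NheI sites (GCTAGC) start at positions 14, 77.
NheI cuts after the first base of each site, so after positions 14, 77.
Combined cut positions: 14, 28, 54, 62, 77.
Circular molecule, 5 cuts → 5 fragments:
  15–28 → 14 bp
  29–54 → 26 bp
  55–62 → 8 bp
  63–77 → 15 bp
  78–90 then 1–14 → 13 + 14 = 27 bp
Sorted largest to smallest: 27, 26, 15, 14, 8 bp.

27, 26, 15, 14, 8 bp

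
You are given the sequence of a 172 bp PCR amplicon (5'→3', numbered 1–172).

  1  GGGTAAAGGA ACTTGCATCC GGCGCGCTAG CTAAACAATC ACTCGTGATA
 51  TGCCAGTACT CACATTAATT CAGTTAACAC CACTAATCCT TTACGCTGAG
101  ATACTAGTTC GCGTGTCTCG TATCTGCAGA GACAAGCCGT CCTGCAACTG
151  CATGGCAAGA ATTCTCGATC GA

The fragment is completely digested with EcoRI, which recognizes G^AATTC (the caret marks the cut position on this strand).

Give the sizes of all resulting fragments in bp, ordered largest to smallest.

The EcoRI site (GAATTC) starts at position 159.
EcoRI cuts after the first base of each site, so after position 159.
Linear molecule, 1 cut → 2 fragments:
  1–159 → 159 bp
  160–172 → 13 bp
Sorted largest to smallest: 159, 13 bp.

159, 13 bp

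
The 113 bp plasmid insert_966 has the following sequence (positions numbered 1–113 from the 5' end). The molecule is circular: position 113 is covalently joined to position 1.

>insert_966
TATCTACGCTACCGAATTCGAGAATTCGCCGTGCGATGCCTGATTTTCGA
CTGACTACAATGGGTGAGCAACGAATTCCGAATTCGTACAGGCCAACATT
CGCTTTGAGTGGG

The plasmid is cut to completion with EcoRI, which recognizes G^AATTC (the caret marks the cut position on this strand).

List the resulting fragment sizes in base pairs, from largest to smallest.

EcoRI sites (GAATTC) start at positions 14, 22, 73, 80.
EcoRI cuts after the first base of each site, so after positions 14, 22, 73, 80.
Circular molecule, 4 cuts → 4 fragments:
  15–22 → 8 bp
  23–73 → 51 bp
  74–80 → 7 bp
  81–113 then 1–14 → 33 + 14 = 47 bp
Sorted largest to smallest: 51, 47, 8, 7 bp.

51, 47, 8, 7 bp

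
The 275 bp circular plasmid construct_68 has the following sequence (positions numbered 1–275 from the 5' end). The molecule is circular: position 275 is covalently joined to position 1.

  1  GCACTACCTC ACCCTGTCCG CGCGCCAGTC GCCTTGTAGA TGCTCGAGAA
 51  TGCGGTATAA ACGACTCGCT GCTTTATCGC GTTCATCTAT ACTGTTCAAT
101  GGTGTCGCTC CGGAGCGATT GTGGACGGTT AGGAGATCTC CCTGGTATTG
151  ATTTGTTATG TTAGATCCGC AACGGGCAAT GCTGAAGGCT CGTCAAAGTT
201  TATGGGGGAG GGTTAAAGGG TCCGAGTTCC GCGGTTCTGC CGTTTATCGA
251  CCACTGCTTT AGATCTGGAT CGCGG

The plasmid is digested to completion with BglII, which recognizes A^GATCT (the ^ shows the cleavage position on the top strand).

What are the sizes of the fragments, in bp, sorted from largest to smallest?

148, 127 bp

BglII sites (AGATCT) start at positions 134, 261.
BglII cuts after the first base of each site, so after positions 134, 261.
Circular molecule, 2 cuts → 2 fragments:
  135–261 → 127 bp
  262–275 then 1–134 → 14 + 134 = 148 bp
Sorted largest to smallest: 148, 127 bp.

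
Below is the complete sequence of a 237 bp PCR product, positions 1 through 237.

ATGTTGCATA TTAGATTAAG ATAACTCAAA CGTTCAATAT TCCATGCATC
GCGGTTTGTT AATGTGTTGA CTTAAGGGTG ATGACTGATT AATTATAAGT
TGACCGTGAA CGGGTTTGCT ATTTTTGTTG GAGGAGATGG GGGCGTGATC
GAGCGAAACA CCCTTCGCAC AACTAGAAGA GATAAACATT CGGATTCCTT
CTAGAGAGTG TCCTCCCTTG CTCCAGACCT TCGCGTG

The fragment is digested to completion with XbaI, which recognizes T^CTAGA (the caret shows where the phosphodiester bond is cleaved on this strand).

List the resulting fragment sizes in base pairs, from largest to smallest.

The XbaI site (TCTAGA) starts at position 200.
XbaI cuts after the first base of each site, so after position 200.
Linear molecule, 1 cut → 2 fragments:
  1–200 → 200 bp
  201–237 → 37 bp
Sorted largest to smallest: 200, 37 bp.

200, 37 bp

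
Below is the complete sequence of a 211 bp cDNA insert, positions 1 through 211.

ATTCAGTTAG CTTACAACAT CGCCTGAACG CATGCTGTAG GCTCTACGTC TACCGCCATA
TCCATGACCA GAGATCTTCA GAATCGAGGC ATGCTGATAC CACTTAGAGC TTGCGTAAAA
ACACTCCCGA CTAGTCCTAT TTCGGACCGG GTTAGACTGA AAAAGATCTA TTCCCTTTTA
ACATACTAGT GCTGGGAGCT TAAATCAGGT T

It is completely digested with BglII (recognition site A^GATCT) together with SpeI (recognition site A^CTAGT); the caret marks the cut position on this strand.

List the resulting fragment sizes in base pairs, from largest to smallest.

72, 58, 34, 26, 21 bp

BglII sites (AGATCT) start at positions 72, 164.
BglII cuts after the first base of each site, so after positions 72, 164.
SpeI sites (ACTAGT) start at positions 130, 185.
SpeI cuts after the first base of each site, so after positions 130, 185.
Combined cut positions: 72, 130, 164, 185.
Linear molecule, 4 cuts → 5 fragments:
  1–72 → 72 bp
  73–130 → 58 bp
  131–164 → 34 bp
  165–185 → 21 bp
  186–211 → 26 bp
Sorted largest to smallest: 72, 58, 34, 26, 21 bp.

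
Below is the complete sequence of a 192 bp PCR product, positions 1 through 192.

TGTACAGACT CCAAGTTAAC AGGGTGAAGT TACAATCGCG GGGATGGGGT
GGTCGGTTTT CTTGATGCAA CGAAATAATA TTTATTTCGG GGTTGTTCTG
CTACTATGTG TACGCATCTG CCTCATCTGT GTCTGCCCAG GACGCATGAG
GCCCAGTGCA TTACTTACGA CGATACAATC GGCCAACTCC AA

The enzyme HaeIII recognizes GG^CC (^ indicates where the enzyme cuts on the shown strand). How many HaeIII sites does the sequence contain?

GGCC occurs starting at positions 150, 181.
HaeIII cuts at 2 sites.

2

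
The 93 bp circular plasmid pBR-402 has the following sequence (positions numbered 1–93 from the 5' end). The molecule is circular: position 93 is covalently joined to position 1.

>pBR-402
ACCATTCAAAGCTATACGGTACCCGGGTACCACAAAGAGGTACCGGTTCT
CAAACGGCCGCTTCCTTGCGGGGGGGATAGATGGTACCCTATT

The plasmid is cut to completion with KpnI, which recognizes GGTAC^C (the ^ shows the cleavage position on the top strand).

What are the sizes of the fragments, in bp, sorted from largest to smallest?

44, 28, 13, 8 bp

KpnI sites (GGTACC) start at positions 18, 26, 39, 83.
KpnI cuts after base 5 of each site (before the last base), so after positions 22, 30, 43, 87.
Circular molecule, 4 cuts → 4 fragments:
  23–30 → 8 bp
  31–43 → 13 bp
  44–87 → 44 bp
  88–93 then 1–22 → 6 + 22 = 28 bp
Sorted largest to smallest: 44, 28, 13, 8 bp.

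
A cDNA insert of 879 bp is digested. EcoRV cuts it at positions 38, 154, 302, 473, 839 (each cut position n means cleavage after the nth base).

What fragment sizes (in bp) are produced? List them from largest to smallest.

366, 171, 148, 116, 40, 38 bp

Linear molecule, 5 cuts → 6 fragments:
  38 − 0 = 38 bp
  154 − 38 = 116 bp
  302 − 154 = 148 bp
  473 − 302 = 171 bp
  839 − 473 = 366 bp
  879 − 839 = 40 bp
Sorted largest to smallest: 366, 171, 148, 116, 40, 38 bp.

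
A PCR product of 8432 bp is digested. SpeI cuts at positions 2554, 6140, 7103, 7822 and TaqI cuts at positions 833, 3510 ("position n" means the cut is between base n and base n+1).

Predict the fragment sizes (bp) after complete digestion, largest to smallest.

2630, 1721, 963, 956, 833, 719, 610 bp

Combined cut positions (sorted): 833, 2554, 3510, 6140, 7103, 7822.
Linear molecule, 6 cuts → 7 fragments:
  833 − 0 = 833 bp
  2554 − 833 = 1721 bp
  3510 − 2554 = 956 bp
  6140 − 3510 = 2630 bp
  7103 − 6140 = 963 bp
  7822 − 7103 = 719 bp
  8432 − 7822 = 610 bp
Sorted largest to smallest: 2630, 1721, 963, 956, 833, 719, 610 bp.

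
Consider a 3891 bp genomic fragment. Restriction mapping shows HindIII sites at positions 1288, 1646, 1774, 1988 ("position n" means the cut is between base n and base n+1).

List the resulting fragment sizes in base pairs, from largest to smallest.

Linear molecule, 4 cuts → 5 fragments:
  1288 − 0 = 1288 bp
  1646 − 1288 = 358 bp
  1774 − 1646 = 128 bp
  1988 − 1774 = 214 bp
  3891 − 1988 = 1903 bp
Sorted largest to smallest: 1903, 1288, 358, 214, 128 bp.

1903, 1288, 358, 214, 128 bp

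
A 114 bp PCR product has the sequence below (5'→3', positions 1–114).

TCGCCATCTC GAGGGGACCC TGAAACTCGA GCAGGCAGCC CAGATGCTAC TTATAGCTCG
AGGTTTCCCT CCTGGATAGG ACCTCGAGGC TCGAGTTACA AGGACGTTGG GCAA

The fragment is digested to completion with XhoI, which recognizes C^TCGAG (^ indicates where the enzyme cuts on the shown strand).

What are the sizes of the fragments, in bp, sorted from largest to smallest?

XhoI sites (CTCGAG) start at positions 8, 26, 57, 83, 90.
XhoI cuts after the first base of each site, so after positions 8, 26, 57, 83, 90.
Linear molecule, 5 cuts → 6 fragments:
  1–8 → 8 bp
  9–26 → 18 bp
  27–57 → 31 bp
  58–83 → 26 bp
  84–90 → 7 bp
  91–114 → 24 bp
Sorted largest to smallest: 31, 26, 24, 18, 8, 7 bp.

31, 26, 24, 18, 8, 7 bp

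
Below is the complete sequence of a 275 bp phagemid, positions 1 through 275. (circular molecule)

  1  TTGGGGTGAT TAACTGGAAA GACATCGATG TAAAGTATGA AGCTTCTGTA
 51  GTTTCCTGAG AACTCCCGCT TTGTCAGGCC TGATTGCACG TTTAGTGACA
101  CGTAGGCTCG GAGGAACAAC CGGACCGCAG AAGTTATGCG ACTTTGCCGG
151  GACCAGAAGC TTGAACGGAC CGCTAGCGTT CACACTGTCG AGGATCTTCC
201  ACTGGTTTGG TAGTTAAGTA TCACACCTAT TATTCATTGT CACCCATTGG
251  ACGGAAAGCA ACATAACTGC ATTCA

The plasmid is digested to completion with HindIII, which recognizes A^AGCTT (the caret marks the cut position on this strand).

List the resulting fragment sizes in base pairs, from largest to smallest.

HindIII sites (AAGCTT) start at positions 40, 157.
HindIII cuts after the first base of each site, so after positions 40, 157.
Circular molecule, 2 cuts → 2 fragments:
  41–157 → 117 bp
  158–275 then 1–40 → 118 + 40 = 158 bp
Sorted largest to smallest: 158, 117 bp.

158, 117 bp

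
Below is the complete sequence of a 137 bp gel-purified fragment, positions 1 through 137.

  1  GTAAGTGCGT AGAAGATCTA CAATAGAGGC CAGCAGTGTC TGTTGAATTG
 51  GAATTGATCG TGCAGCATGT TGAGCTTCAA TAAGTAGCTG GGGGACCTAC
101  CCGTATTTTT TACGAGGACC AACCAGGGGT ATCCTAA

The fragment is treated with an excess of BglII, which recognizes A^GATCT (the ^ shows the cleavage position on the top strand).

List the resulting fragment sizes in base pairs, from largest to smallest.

The BglII site (AGATCT) starts at position 14.
BglII cuts after the first base of each site, so after position 14.
Linear molecule, 1 cut → 2 fragments:
  1–14 → 14 bp
  15–137 → 123 bp
Sorted largest to smallest: 123, 14 bp.

123, 14 bp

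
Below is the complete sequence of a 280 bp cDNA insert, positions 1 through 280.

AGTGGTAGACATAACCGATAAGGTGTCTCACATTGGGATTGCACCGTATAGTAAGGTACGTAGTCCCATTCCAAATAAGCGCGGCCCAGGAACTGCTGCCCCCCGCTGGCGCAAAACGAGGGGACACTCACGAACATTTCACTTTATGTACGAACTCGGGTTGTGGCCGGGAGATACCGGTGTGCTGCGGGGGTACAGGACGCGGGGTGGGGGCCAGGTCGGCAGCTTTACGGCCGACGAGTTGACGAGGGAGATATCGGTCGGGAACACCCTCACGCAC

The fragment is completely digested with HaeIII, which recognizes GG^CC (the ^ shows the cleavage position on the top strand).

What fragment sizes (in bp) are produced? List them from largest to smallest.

84, 82, 47, 47, 20 bp

HaeIII sites (GGCC) start at positions 83, 165, 212, 232.
HaeIII cuts after base 2 of each site, so after positions 84, 166, 213, 233.
Linear molecule, 4 cuts → 5 fragments:
  1–84 → 84 bp
  85–166 → 82 bp
  167–213 → 47 bp
  214–233 → 20 bp
  234–280 → 47 bp
Sorted largest to smallest: 84, 82, 47, 47, 20 bp.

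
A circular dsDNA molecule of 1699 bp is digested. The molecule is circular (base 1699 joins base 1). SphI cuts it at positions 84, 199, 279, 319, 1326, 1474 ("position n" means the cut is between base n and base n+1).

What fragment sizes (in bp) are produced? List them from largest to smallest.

Circular molecule, 6 cuts → 6 fragments:
  199 − 84 = 115 bp
  279 − 199 = 80 bp
  319 − 279 = 40 bp
  1326 − 319 = 1007 bp
  1474 − 1326 = 148 bp
  wrap: 1699 − 1474 + 84 = 309 bp
Sorted largest to smallest: 1007, 309, 148, 115, 80, 40 bp.

1007, 309, 148, 115, 80, 40 bp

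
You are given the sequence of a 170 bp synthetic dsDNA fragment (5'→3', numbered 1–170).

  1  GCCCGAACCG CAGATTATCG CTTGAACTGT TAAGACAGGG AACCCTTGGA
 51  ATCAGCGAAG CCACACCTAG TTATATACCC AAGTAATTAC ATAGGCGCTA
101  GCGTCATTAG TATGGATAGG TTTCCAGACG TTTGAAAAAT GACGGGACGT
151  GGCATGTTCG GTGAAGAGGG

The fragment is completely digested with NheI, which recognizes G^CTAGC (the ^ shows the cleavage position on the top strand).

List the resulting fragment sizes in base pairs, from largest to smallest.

The NheI site (GCTAGC) starts at position 97.
NheI cuts after the first base of each site, so after position 97.
Linear molecule, 1 cut → 2 fragments:
  1–97 → 97 bp
  98–170 → 73 bp
Sorted largest to smallest: 97, 73 bp.

97, 73 bp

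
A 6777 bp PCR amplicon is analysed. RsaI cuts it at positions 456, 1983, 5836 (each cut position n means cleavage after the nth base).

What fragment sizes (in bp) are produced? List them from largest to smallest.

Linear molecule, 3 cuts → 4 fragments:
  456 − 0 = 456 bp
  1983 − 456 = 1527 bp
  5836 − 1983 = 3853 bp
  6777 − 5836 = 941 bp
Sorted largest to smallest: 3853, 1527, 941, 456 bp.

3853, 1527, 941, 456 bp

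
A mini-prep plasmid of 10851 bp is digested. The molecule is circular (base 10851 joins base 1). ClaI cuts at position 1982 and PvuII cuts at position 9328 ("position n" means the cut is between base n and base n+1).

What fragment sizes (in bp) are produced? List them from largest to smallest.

Combined cut positions (sorted): 1982, 9328.
Circular molecule, 2 cuts → 2 fragments:
  9328 − 1982 = 7346 bp
  wrap: 10851 − 9328 + 1982 = 3505 bp
Sorted largest to smallest: 7346, 3505 bp.

7346, 3505 bp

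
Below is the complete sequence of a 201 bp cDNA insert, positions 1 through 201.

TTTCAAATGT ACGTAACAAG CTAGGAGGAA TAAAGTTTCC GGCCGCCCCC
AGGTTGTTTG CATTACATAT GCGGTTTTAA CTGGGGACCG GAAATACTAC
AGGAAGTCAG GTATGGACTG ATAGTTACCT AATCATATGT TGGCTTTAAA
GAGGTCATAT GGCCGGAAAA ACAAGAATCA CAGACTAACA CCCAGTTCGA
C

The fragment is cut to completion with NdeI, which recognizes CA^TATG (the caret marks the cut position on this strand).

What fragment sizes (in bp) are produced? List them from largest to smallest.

NdeI sites (CATATG) start at positions 66, 134, 156.
NdeI cuts after base 2 of each site, so after positions 67, 135, 157.
Linear molecule, 3 cuts → 4 fragments:
  1–67 → 67 bp
  68–135 → 68 bp
  136–157 → 22 bp
  158–201 → 44 bp
Sorted largest to smallest: 68, 67, 44, 22 bp.

68, 67, 44, 22 bp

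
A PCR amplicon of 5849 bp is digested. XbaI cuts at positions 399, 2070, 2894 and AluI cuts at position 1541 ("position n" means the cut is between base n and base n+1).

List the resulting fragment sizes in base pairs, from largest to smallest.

2955, 1142, 824, 529, 399 bp

Combined cut positions (sorted): 399, 1541, 2070, 2894.
Linear molecule, 4 cuts → 5 fragments:
  399 − 0 = 399 bp
  1541 − 399 = 1142 bp
  2070 − 1541 = 529 bp
  2894 − 2070 = 824 bp
  5849 − 2894 = 2955 bp
Sorted largest to smallest: 2955, 1142, 824, 529, 399 bp.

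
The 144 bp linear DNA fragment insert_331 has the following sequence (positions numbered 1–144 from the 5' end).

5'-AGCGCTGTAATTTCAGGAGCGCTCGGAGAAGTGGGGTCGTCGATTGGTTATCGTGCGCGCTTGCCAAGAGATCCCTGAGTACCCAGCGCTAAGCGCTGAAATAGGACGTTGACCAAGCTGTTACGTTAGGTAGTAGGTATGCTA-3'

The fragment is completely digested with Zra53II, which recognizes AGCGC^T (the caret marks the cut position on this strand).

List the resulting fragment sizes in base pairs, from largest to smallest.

Zra53II sites (AGCGCT) start at positions 1, 18, 85, 92.
Zra53II cuts after base 5 of each site (before the last base), so after positions 5, 22, 89, 96.
Linear molecule, 4 cuts → 5 fragments:
  1–5 → 5 bp
  6–22 → 17 bp
  23–89 → 67 bp
  90–96 → 7 bp
  97–144 → 48 bp
Sorted largest to smallest: 67, 48, 17, 7, 5 bp.

67, 48, 17, 7, 5 bp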